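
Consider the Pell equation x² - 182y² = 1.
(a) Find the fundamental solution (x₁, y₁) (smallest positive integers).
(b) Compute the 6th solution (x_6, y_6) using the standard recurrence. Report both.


Step 1: Find the fundamental solution (x₁, y₁) of x² - 182y² = 1.
  Expand √182 as a continued fraction. a₀ = ⌊√182⌋ = 13; iterate m_{k+1} = d_k·a_k − m_k, d_{k+1} = (182 − m_{k+1}²)/d_k, a_{k+1} = ⌊(a₀ + m_{k+1})/d_{k+1}⌋ (starting m₀ = 0, d₀ = 1), with convergents p_k = a_k·p_{k-1} + p_{k-2}, q_k = a_k·q_{k-1} + q_{k-2} (p₋₁ = 1, q₋₁ = 0):
  k = 0: a₀ = 13; p₀/q₀ = 13/1; p₀² − 182·q₀² = 169 − 182 = -13.
  k = 1: m = 13, d = 13, a = ⌊(13 + 13)/13⌋ = 2; p/q = (2·13 + 1)/(2·1 + 0) = 27/2; p² − 182·q² = 729 − 728 = 1.
  The first convergent with p² − 182·q² = 1 gives the fundamental solution (x₁, y₁) = (27, 2).
Step 2: Apply the recurrence (x_{n+1}, y_{n+1}) = (x₁x_n + 182y₁y_n, x₁y_n + y₁x_n) repeatedly.
  From (x_1, y_1) = (27, 2): x_2 = 27·27 + 182·2·2 = 1457; y_2 = 27·2 + 2·27 = 108.
  From (x_2, y_2) = (1457, 108): x_3 = 27·1457 + 182·2·108 = 78651; y_3 = 27·108 + 2·1457 = 5830.
  From (x_3, y_3) = (78651, 5830): x_4 = 27·78651 + 182·2·5830 = 4245697; y_4 = 27·5830 + 2·78651 = 314712.
  From (x_4, y_4) = (4245697, 314712): x_5 = 27·4245697 + 182·2·314712 = 229188987; y_5 = 27·314712 + 2·4245697 = 16988618.
  From (x_5, y_5) = (229188987, 16988618): x_6 = 27·229188987 + 182·2·16988618 = 12371959601; y_6 = 27·16988618 + 2·229188987 = 917070660.
Step 3: Verify x_6² - 182·y_6² = 153065384368776079201 - 153065384368776079200 = 1 (should be 1). ✓

(x_1, y_1) = (27, 2); (x_6, y_6) = (12371959601, 917070660).


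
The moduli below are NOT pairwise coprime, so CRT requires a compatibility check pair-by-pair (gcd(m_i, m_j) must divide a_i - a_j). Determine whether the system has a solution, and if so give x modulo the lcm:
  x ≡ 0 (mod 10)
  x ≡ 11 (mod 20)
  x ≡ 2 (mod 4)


Moduli 10, 20, 4 are not pairwise coprime, so CRT works modulo lcm(m_i) when all pairwise compatibility conditions hold.
Pairwise compatibility: gcd(m_i, m_j) must divide a_i - a_j for every pair.
Merge one congruence at a time:
  Start: x ≡ 0 (mod 10).
  Combine with x ≡ 11 (mod 20): gcd(10, 20) = 10, and 11 - 0 = 11 is NOT divisible by 10.
    ⇒ system is inconsistent (no integer solution).

No solution (the system is inconsistent).


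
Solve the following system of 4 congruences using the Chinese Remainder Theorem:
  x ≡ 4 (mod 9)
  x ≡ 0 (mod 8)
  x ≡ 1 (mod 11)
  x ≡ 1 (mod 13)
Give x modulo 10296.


Product of moduli M = 9 · 8 · 11 · 13 = 10296.
Merge one congruence at a time:
  Start: x ≡ 4 (mod 9).
  Combine with x ≡ 0 (mod 8); new modulus lcm = 72.
    Write x = 4 + 9·t and substitute into x ≡ 0 (mod 8): 9·t ≡ 0 − 4 = -4 (mod 8).
    Reduce coefficients mod 8: 1·t ≡ 4 (mod 8).
    So t ≡ 4 (mod 8).
    Then x = 4 + 9·4 = 40, valid modulo lcm(9, 8) = 72: x ≡ 40 (mod 72).
  Combine with x ≡ 1 (mod 11); new modulus lcm = 792.
    Write x = 40 + 72·t and substitute into x ≡ 1 (mod 11): 72·t ≡ 1 − 40 = -39 (mod 11).
    Reduce coefficients mod 11: 6·t ≡ 5 (mod 11).
    The inverse of 6 mod 11 is 2 (since 6·2 = 12 = 1·11 + 1), so t ≡ 2·5 = 10 ≡ 10 (mod 11).
    Then x = 40 + 72·10 = 760, valid modulo lcm(72, 11) = 792: x ≡ 760 (mod 792).
  Combine with x ≡ 1 (mod 13); new modulus lcm = 10296.
    Write x = 760 + 792·t and substitute into x ≡ 1 (mod 13): 792·t ≡ 1 − 760 = -759 (mod 13).
    Reduce coefficients mod 13: 12·t ≡ 8 (mod 13).
    The inverse of 12 mod 13 is 12 (since 12·12 = 144 = 11·13 + 1), so t ≡ 12·8 = 96 ≡ 5 (mod 13).
    Then x = 760 + 792·5 = 4720, valid modulo lcm(792, 13) = 10296: x ≡ 4720 (mod 10296).
Verify against each original: 4720 mod 9 = 4, 4720 mod 8 = 0, 4720 mod 11 = 1, 4720 mod 13 = 1.

x ≡ 4720 (mod 10296).


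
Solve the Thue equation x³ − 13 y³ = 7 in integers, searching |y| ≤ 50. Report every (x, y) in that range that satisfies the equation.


The equation is x³ - 13y³ = 7. For fixed y, x³ = 13·y³ + 7, so a solution requires the RHS to be a perfect cube.
Strategy: iterate y from -50 to 50, compute RHS = 13·y³ + 7, and check whether it is a (positive or negative) perfect cube.
Check small values of y:
  y = 0: RHS = 7 is not a perfect cube.
  y = 1: RHS = 20 is not a perfect cube.
  y = -1: RHS = -6 is not a perfect cube.
  y = 2: RHS = 111 is not a perfect cube.
  y = -2: RHS = -97 is not a perfect cube.
  y = 3: RHS = 358 is not a perfect cube.
  y = -3: RHS = -344 is not a perfect cube.
Continuing the search up to |y| = 50 finds no solutions either.
No (x, y) in the scanned range satisfies the equation.

No integer solutions with |y| ≤ 50.


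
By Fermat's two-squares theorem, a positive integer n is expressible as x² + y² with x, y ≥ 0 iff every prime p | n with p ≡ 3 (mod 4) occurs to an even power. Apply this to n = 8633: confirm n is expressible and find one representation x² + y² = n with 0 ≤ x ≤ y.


Step 1: Factor n = 8633 = 89 · 97.
Step 2: Check the mod-4 condition on each prime factor: 89 ≡ 1 (mod 4), exponent 1; 97 ≡ 1 (mod 4), exponent 1.
All primes ≡ 3 (mod 4) appear to even exponent (or don't appear), so by the two-squares theorem n IS expressible as a sum of two squares.
Step 3: Build a representation. Here n = 89 · 97 is a product of primes ≡ 1 (mod 4). Each prime p ≡ 1 (mod 4) is itself a sum of two squares; find a² by testing p − a² for a perfect square:
  89: 89 − 1² = 88, 89 − 2² = 85, 89 − 3² = 80, 89 − 4² = 73, 89 − 5² = 64 = 8² ⇒ 89 = 5² + 8².
  97: 97 − 1² = 96, 97 − 2² = 93, 97 − 3² = 88, 97 − 4² = 81 = 9² ⇒ 97 = 4² + 9².
  Combine using the Brahmagupta–Fibonacci identity (a² + b²)(c² + d²) = (ac − bd)² + (ad + bc)² = (ac + bd)² + (ad − bc)²:
  89 · 97 = 8633: from (5² + 8²)(4² + 9²), take (5·4 − 8·9, 5·9 + 8·4) = (20 − 72, 45 + 32) = (-52, 77); dropping signs (only squares matter) gives (52, 77); check 52² + 77² = 2704 + 5929 = 8633 ✓.
Step 4: Order so x ≤ y and verify: 52² + 77² = 2704 + 5929 = 8633 = n. ✓

n = 8633 = 52² + 77² (one valid representation with x ≤ y).


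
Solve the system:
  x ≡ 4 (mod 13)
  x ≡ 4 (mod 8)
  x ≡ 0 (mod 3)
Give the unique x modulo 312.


Moduli 13, 8, 3 are pairwise coprime; by CRT there is a unique solution modulo M = 13 · 8 · 3 = 312.
Solve pairwise, accumulating the modulus:
  Start with x ≡ 4 (mod 13).
  Combine with x ≡ 4 (mod 8): since gcd(13, 8) = 1, we get a unique residue mod 104.
    Write x = 4 + 13·t and substitute into x ≡ 4 (mod 8): 13·t ≡ 4 − 4 = 0 (mod 8).
    Reduce coefficients mod 8: 5·t ≡ 0 (mod 8).
    The inverse of 5 mod 8 is 5 (since 5·5 = 25 = 3·8 + 1), so t ≡ 5·0 = 0 ≡ 0 (mod 8).
    Then x = 4 + 13·0 = 4, valid modulo lcm(13, 8) = 104: x ≡ 4 (mod 104).
  Combine with x ≡ 0 (mod 3): since gcd(104, 3) = 1, we get a unique residue mod 312.
    Write x = 4 + 104·t and substitute into x ≡ 0 (mod 3): 104·t ≡ 0 − 4 = -4 (mod 3).
    Reduce coefficients mod 3: 2·t ≡ 2 (mod 3).
    The inverse of 2 mod 3 is 2 (since 2·2 = 4 = 1·3 + 1), so t ≡ 2·2 = 4 ≡ 1 (mod 3).
    Then x = 4 + 104·1 = 108, valid modulo lcm(104, 3) = 312: x ≡ 108 (mod 312).
Verify: 108 mod 13 = 4 ✓, 108 mod 8 = 4 ✓, 108 mod 3 = 0 ✓.

x ≡ 108 (mod 312).


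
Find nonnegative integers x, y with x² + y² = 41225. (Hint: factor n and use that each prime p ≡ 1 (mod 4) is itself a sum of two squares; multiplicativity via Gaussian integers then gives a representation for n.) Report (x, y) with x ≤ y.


Step 1: Factor n = 41225 = 5^2 · 17 · 97.
Step 2: Check the mod-4 condition on each prime factor: 5 ≡ 1 (mod 4), exponent 2; 17 ≡ 1 (mod 4), exponent 1; 97 ≡ 1 (mod 4), exponent 1.
All primes ≡ 3 (mod 4) appear to even exponent (or don't appear), so by the two-squares theorem n IS expressible as a sum of two squares.
Step 3: Build a representation. Group n = k² · m with k = 5 and m = 17 · 97 = 1649 (a product of primes ≡ 1 (mod 4)); a representation of m scales to one of n via (k·x)² + (k·y)² = k²(x² + y²). Each prime p ≡ 1 (mod 4) is itself a sum of two squares; find a² by testing p − a² for a perfect square:
  17: 17 − 1² = 16 = 4² ⇒ 17 = 1² + 4².
  97: 97 − 1² = 96, 97 − 2² = 93, 97 − 3² = 88, 97 − 4² = 81 = 9² ⇒ 97 = 4² + 9².
  Combine using the Brahmagupta–Fibonacci identity (a² + b²)(c² + d²) = (ac − bd)² + (ad + bc)² = (ac + bd)² + (ad − bc)²:
  17 · 97 = 1649: from (1² + 4²)(4² + 9²), take (1·4 − 4·9, 1·9 + 4·4) = (4 − 36, 9 + 16) = (-32, 25); dropping signs (only squares matter) gives (32, 25); check 32² + 25² = 1024 + 625 = 1649 ✓.
  Scale by k = 5: (5·32, 5·25) = (160, 125).
Step 4: Order so x ≤ y and verify: 125² + 160² = 15625 + 25600 = 41225 = n. ✓

n = 41225 = 125² + 160² (one valid representation with x ≤ y).


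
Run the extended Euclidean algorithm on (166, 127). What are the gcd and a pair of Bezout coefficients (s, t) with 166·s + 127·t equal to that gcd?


Euclidean algorithm on (166, 127) — divide until remainder is 0:
  166 = 1 · 127 + 39
  127 = 3 · 39 + 10
  39 = 3 · 10 + 9
  10 = 1 · 9 + 1
  9 = 9 · 1 + 0
gcd(166, 127) = 1.
Track Bezout coefficients alongside the remainders: start with r₀ = 166 = a·1 + b·0 (s = 1, t = 0) and r₁ = 127 = a·0 + b·1 (s = 0, t = 1); each new remainder r_{k+1} = r_{k-1} − q_k·r_k inherits s_{k+1} = s_{k-1} − q_k·s_k, t_{k+1} = t_{k-1} − q_k·t_k, so r_k = a·s_k + b·t_k at every step:
  q = 1: r = 39, s = 1 − 1·0 = 1, t = 0 − 1·1 = -1  (check: 166·1 + 127·(-1) = 39)
  q = 3: r = 10, s = 0 − 3·1 = -3, t = 1 − 3·(-1) = 4  (check: 166·(-3) + 127·4 = 10)
  q = 3: r = 9, s = 1 − 3·(-3) = 10, t = -1 − 3·4 = -13  (check: 166·10 + 127·(-13) = 9)
  q = 1: r = 1, s = -3 − 1·10 = -13, t = 4 − 1·(-13) = 17  (check: 166·(-13) + 127·17 = 1)
The row with r = 1 (the gcd) gives the Bezout coefficients s = -13, t = 17.
Result: 166 · (-13) + 127 · (17) = 1.

gcd(166, 127) = 1; s = -13, t = 17 (check: 166·(-13) + 127·17 = 1).


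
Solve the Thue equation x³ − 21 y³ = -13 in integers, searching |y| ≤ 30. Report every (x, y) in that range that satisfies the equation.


The equation is x³ - 21y³ = -13. For fixed y, x³ = 21·y³ − 13, so a solution requires the RHS to be a perfect cube.
Strategy: iterate y from -30 to 30, compute RHS = 21·y³ − 13, and check whether it is a (positive or negative) perfect cube.
Check small values of y:
  y = 0: RHS = -13 is not a perfect cube.
  y = 1: RHS = 8 = (2)³ ⇒ x = 2 works.
  y = -1: RHS = -34 is not a perfect cube.
  y = 2: RHS = 155 is not a perfect cube.
  y = -2: RHS = -181 is not a perfect cube.
  y = 3: RHS = 554 is not a perfect cube.
  y = -3: RHS = -580 is not a perfect cube.
Continuing, at y = 4: RHS = 1331 = (11)³ ⇒ x = 11 works.
Searching the remaining y in |y| ≤ 30 finds no further solutions.
Collected solutions: (2, 1), (11, 4).

Solutions (with |y| ≤ 30): (2, 1), (11, 4).


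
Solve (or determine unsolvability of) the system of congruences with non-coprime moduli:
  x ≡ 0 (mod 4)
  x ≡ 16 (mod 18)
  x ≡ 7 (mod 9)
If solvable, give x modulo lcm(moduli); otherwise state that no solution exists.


Moduli 4, 18, 9 are not pairwise coprime, so CRT works modulo lcm(m_i) when all pairwise compatibility conditions hold.
Pairwise compatibility: gcd(m_i, m_j) must divide a_i - a_j for every pair.
Merge one congruence at a time:
  Start: x ≡ 0 (mod 4).
  Combine with x ≡ 16 (mod 18): gcd(4, 18) = 2; 16 - 0 = 16, which IS divisible by 2, so compatible.
    Write x = 0 + 4·t and substitute into x ≡ 16 (mod 18): 4·t ≡ 16 − 0 = 16 (mod 18).
    Divide the congruence (and modulus) by g = 2: 2·t ≡ 8 (mod 9).
    The inverse of 2 mod 9 is 5 (since 2·5 = 10 = 1·9 + 1), so t ≡ 5·8 = 40 ≡ 4 (mod 9).
    Then x = 0 + 4·4 = 16, valid modulo lcm(4, 18) = 36: x ≡ 16 (mod 36).
  Combine with x ≡ 7 (mod 9): gcd(36, 9) = 9; 7 - 16 = -9, which IS divisible by 9, so compatible.
    Write x = 16 + 36·t and substitute into x ≡ 7 (mod 9): 36·t ≡ 7 − 16 = -9 (mod 9).
    Divide the congruence (and modulus) by g = 9: 4·t ≡ -1 (mod 1).
    Modulo 1 every t works; take t = 0.
    Then x = 16 + 36·0 = 16, valid modulo lcm(36, 9) = 36: x ≡ 16 (mod 36).
Verify: 16 mod 4 = 0, 16 mod 18 = 16, 16 mod 9 = 7.

x ≡ 16 (mod 36).


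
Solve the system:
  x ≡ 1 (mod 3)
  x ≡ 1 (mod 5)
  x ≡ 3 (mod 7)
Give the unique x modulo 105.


Moduli 3, 5, 7 are pairwise coprime; by CRT there is a unique solution modulo M = 3 · 5 · 7 = 105.
Solve pairwise, accumulating the modulus:
  Start with x ≡ 1 (mod 3).
  Combine with x ≡ 1 (mod 5): since gcd(3, 5) = 1, we get a unique residue mod 15.
    Write x = 1 + 3·t and substitute into x ≡ 1 (mod 5): 3·t ≡ 1 − 1 = 0 (mod 5).
    The inverse of 3 mod 5 is 2 (since 3·2 = 6 = 1·5 + 1), so t ≡ 2·0 = 0 ≡ 0 (mod 5).
    Then x = 1 + 3·0 = 1, valid modulo lcm(3, 5) = 15: x ≡ 1 (mod 15).
  Combine with x ≡ 3 (mod 7): since gcd(15, 7) = 1, we get a unique residue mod 105.
    Write x = 1 + 15·t and substitute into x ≡ 3 (mod 7): 15·t ≡ 3 − 1 = 2 (mod 7).
    Reduce coefficients mod 7: 1·t ≡ 2 (mod 7).
    So t ≡ 2 (mod 7).
    Then x = 1 + 15·2 = 31, valid modulo lcm(15, 7) = 105: x ≡ 31 (mod 105).
Verify: 31 mod 3 = 1 ✓, 31 mod 5 = 1 ✓, 31 mod 7 = 3 ✓.

x ≡ 31 (mod 105).


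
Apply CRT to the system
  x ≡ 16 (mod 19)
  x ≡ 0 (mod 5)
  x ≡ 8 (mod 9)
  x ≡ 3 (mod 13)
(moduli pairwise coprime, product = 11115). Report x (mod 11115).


Product of moduli M = 19 · 5 · 9 · 13 = 11115.
Merge one congruence at a time:
  Start: x ≡ 16 (mod 19).
  Combine with x ≡ 0 (mod 5); new modulus lcm = 95.
    Write x = 16 + 19·t and substitute into x ≡ 0 (mod 5): 19·t ≡ 0 − 16 = -16 (mod 5).
    Reduce coefficients mod 5: 4·t ≡ 4 (mod 5).
    The inverse of 4 mod 5 is 4 (since 4·4 = 16 = 3·5 + 1), so t ≡ 4·4 = 16 ≡ 1 (mod 5).
    Then x = 16 + 19·1 = 35, valid modulo lcm(19, 5) = 95: x ≡ 35 (mod 95).
  Combine with x ≡ 8 (mod 9); new modulus lcm = 855.
    Write x = 35 + 95·t and substitute into x ≡ 8 (mod 9): 95·t ≡ 8 − 35 = -27 (mod 9).
    Reduce coefficients mod 9: 5·t ≡ 0 (mod 9).
    The inverse of 5 mod 9 is 2 (since 5·2 = 10 = 1·9 + 1), so t ≡ 2·0 = 0 ≡ 0 (mod 9).
    Then x = 35 + 95·0 = 35, valid modulo lcm(95, 9) = 855: x ≡ 35 (mod 855).
  Combine with x ≡ 3 (mod 13); new modulus lcm = 11115.
    Write x = 35 + 855·t and substitute into x ≡ 3 (mod 13): 855·t ≡ 3 − 35 = -32 (mod 13).
    Reduce coefficients mod 13: 10·t ≡ 7 (mod 13).
    The inverse of 10 mod 13 is 4 (since 10·4 = 40 = 3·13 + 1), so t ≡ 4·7 = 28 ≡ 2 (mod 13).
    Then x = 35 + 855·2 = 1745, valid modulo lcm(855, 13) = 11115: x ≡ 1745 (mod 11115).
Verify against each original: 1745 mod 19 = 16, 1745 mod 5 = 0, 1745 mod 9 = 8, 1745 mod 13 = 3.

x ≡ 1745 (mod 11115).


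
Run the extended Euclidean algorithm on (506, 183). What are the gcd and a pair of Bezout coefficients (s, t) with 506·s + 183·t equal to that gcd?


Euclidean algorithm on (506, 183) — divide until remainder is 0:
  506 = 2 · 183 + 140
  183 = 1 · 140 + 43
  140 = 3 · 43 + 11
  43 = 3 · 11 + 10
  11 = 1 · 10 + 1
  10 = 10 · 1 + 0
gcd(506, 183) = 1.
Track Bezout coefficients alongside the remainders: start with r₀ = 506 = a·1 + b·0 (s = 1, t = 0) and r₁ = 183 = a·0 + b·1 (s = 0, t = 1); each new remainder r_{k+1} = r_{k-1} − q_k·r_k inherits s_{k+1} = s_{k-1} − q_k·s_k, t_{k+1} = t_{k-1} − q_k·t_k, so r_k = a·s_k + b·t_k at every step:
  q = 2: r = 140, s = 1 − 2·0 = 1, t = 0 − 2·1 = -2  (check: 506·1 + 183·(-2) = 140)
  q = 1: r = 43, s = 0 − 1·1 = -1, t = 1 − 1·(-2) = 3  (check: 506·(-1) + 183·3 = 43)
  q = 3: r = 11, s = 1 − 3·(-1) = 4, t = -2 − 3·3 = -11  (check: 506·4 + 183·(-11) = 11)
  q = 3: r = 10, s = -1 − 3·4 = -13, t = 3 − 3·(-11) = 36  (check: 506·(-13) + 183·36 = 10)
  q = 1: r = 1, s = 4 − 1·(-13) = 17, t = -11 − 1·36 = -47  (check: 506·17 + 183·(-47) = 1)
The row with r = 1 (the gcd) gives the Bezout coefficients s = 17, t = -47.
Result: 506 · (17) + 183 · (-47) = 1.

gcd(506, 183) = 1; s = 17, t = -47 (check: 506·17 + 183·(-47) = 1).


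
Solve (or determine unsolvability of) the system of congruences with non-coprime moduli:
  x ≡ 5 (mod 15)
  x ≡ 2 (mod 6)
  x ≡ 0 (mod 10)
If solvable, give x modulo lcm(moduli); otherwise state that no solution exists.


Moduli 15, 6, 10 are not pairwise coprime, so CRT works modulo lcm(m_i) when all pairwise compatibility conditions hold.
Pairwise compatibility: gcd(m_i, m_j) must divide a_i - a_j for every pair.
Merge one congruence at a time:
  Start: x ≡ 5 (mod 15).
  Combine with x ≡ 2 (mod 6): gcd(15, 6) = 3; 2 - 5 = -3, which IS divisible by 3, so compatible.
    Write x = 5 + 15·t and substitute into x ≡ 2 (mod 6): 15·t ≡ 2 − 5 = -3 (mod 6).
    Divide the congruence (and modulus) by g = 3: 5·t ≡ -1 (mod 2).
    Reduce coefficients mod 2: 1·t ≡ 1 (mod 2).
    So t ≡ 1 (mod 2).
    Then x = 5 + 15·1 = 20, valid modulo lcm(15, 6) = 30: x ≡ 20 (mod 30).
  Combine with x ≡ 0 (mod 10): gcd(30, 10) = 10; 0 - 20 = -20, which IS divisible by 10, so compatible.
    Write x = 20 + 30·t and substitute into x ≡ 0 (mod 10): 30·t ≡ 0 − 20 = -20 (mod 10).
    Divide the congruence (and modulus) by g = 10: 3·t ≡ -2 (mod 1).
    Modulo 1 every t works; take t = 0.
    Then x = 20 + 30·0 = 20, valid modulo lcm(30, 10) = 30: x ≡ 20 (mod 30).
Verify: 20 mod 15 = 5, 20 mod 6 = 2, 20 mod 10 = 0.

x ≡ 20 (mod 30).


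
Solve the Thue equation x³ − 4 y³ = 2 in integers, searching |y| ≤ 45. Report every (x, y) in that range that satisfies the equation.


The equation is x³ - 4y³ = 2. For fixed y, x³ = 4·y³ + 2, so a solution requires the RHS to be a perfect cube.
Strategy: iterate y from -45 to 45, compute RHS = 4·y³ + 2, and check whether it is a (positive or negative) perfect cube.
Check small values of y:
  y = 0: RHS = 2 is not a perfect cube.
  y = 1: RHS = 6 is not a perfect cube.
  y = -1: RHS = -2 is not a perfect cube.
  y = 2: RHS = 34 is not a perfect cube.
  y = -2: RHS = -30 is not a perfect cube.
  y = 3: RHS = 110 is not a perfect cube.
  y = -3: RHS = -106 is not a perfect cube.
Continuing the search up to |y| = 45 finds no solutions either.
No (x, y) in the scanned range satisfies the equation.

No integer solutions with |y| ≤ 45.


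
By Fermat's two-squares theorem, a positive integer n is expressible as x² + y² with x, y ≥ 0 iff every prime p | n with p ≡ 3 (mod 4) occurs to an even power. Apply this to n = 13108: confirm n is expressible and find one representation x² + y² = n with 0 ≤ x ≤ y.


Step 1: Factor n = 13108 = 2^2 · 29 · 113.
Step 2: Check the mod-4 condition on each prime factor: 2 = 2 (special); 29 ≡ 1 (mod 4), exponent 1; 113 ≡ 1 (mod 4), exponent 1.
All primes ≡ 3 (mod 4) appear to even exponent (or don't appear), so by the two-squares theorem n IS expressible as a sum of two squares.
Step 3: Build a representation. Group n = k² · m with k = 2 and m = 29 · 113 = 3277 (a product of primes ≡ 1 (mod 4)); a representation of m scales to one of n via (k·x)² + (k·y)² = k²(x² + y²). Each prime p ≡ 1 (mod 4) is itself a sum of two squares; find a² by testing p − a² for a perfect square:
  29: 29 − 1² = 28, 29 − 2² = 25 = 5² ⇒ 29 = 2² + 5².
  113: 113 − 1² = 112, 113 − 2² = 109, 113 − 3² = 104, 113 − 4² = 97, 113 − 5² = 88, 113 − 6² = 77, 113 − 7² = 64 = 8² ⇒ 113 = 7² + 8².
  Combine using the Brahmagupta–Fibonacci identity (a² + b²)(c² + d²) = (ac − bd)² + (ad + bc)² = (ac + bd)² + (ad − bc)²:
  29 · 113 = 3277: from (2² + 5²)(7² + 8²), take (2·7 − 5·8, 2·8 + 5·7) = (14 − 40, 16 + 35) = (-26, 51); dropping signs (only squares matter) gives (26, 51); check 26² + 51² = 676 + 2601 = 3277 ✓.
  Scale by k = 2: (2·26, 2·51) = (52, 102).
Step 4: Order so x ≤ y and verify: 52² + 102² = 2704 + 10404 = 13108 = n. ✓

n = 13108 = 52² + 102² (one valid representation with x ≤ y).


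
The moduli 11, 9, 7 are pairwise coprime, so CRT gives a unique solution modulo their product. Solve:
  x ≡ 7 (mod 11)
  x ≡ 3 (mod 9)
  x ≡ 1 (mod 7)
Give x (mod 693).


Moduli 11, 9, 7 are pairwise coprime; by CRT there is a unique solution modulo M = 11 · 9 · 7 = 693.
Solve pairwise, accumulating the modulus:
  Start with x ≡ 7 (mod 11).
  Combine with x ≡ 3 (mod 9): since gcd(11, 9) = 1, we get a unique residue mod 99.
    Write x = 7 + 11·t and substitute into x ≡ 3 (mod 9): 11·t ≡ 3 − 7 = -4 (mod 9).
    Reduce coefficients mod 9: 2·t ≡ 5 (mod 9).
    The inverse of 2 mod 9 is 5 (since 2·5 = 10 = 1·9 + 1), so t ≡ 5·5 = 25 ≡ 7 (mod 9).
    Then x = 7 + 11·7 = 84, valid modulo lcm(11, 9) = 99: x ≡ 84 (mod 99).
  Combine with x ≡ 1 (mod 7): since gcd(99, 7) = 1, we get a unique residue mod 693.
    Write x = 84 + 99·t and substitute into x ≡ 1 (mod 7): 99·t ≡ 1 − 84 = -83 (mod 7).
    Reduce coefficients mod 7: 1·t ≡ 1 (mod 7).
    So t ≡ 1 (mod 7).
    Then x = 84 + 99·1 = 183, valid modulo lcm(99, 7) = 693: x ≡ 183 (mod 693).
Verify: 183 mod 11 = 7 ✓, 183 mod 9 = 3 ✓, 183 mod 7 = 1 ✓.

x ≡ 183 (mod 693).


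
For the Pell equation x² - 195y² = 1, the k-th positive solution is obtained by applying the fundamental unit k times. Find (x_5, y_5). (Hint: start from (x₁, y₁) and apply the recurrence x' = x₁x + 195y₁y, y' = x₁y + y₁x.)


Step 1: Find the fundamental solution (x₁, y₁) of x² - 195y² = 1.
  Expand √195 as a continued fraction. a₀ = ⌊√195⌋ = 13; iterate m_{k+1} = d_k·a_k − m_k, d_{k+1} = (195 − m_{k+1}²)/d_k, a_{k+1} = ⌊(a₀ + m_{k+1})/d_{k+1}⌋ (starting m₀ = 0, d₀ = 1), with convergents p_k = a_k·p_{k-1} + p_{k-2}, q_k = a_k·q_{k-1} + q_{k-2} (p₋₁ = 1, q₋₁ = 0):
  k = 0: a₀ = 13; p₀/q₀ = 13/1; p₀² − 195·q₀² = 169 − 195 = -26.
  k = 1: m = 13, d = 26, a = ⌊(13 + 13)/26⌋ = 1; p/q = (1·13 + 1)/(1·1 + 0) = 14/1; p² − 195·q² = 196 − 195 = 1.
  The first convergent with p² − 195·q² = 1 gives the fundamental solution (x₁, y₁) = (14, 1).
Step 2: Apply the recurrence (x_{n+1}, y_{n+1}) = (x₁x_n + 195y₁y_n, x₁y_n + y₁x_n) repeatedly.
  From (x_1, y_1) = (14, 1): x_2 = 14·14 + 195·1·1 = 391; y_2 = 14·1 + 1·14 = 28.
  From (x_2, y_2) = (391, 28): x_3 = 14·391 + 195·1·28 = 10934; y_3 = 14·28 + 1·391 = 783.
  From (x_3, y_3) = (10934, 783): x_4 = 14·10934 + 195·1·783 = 305761; y_4 = 14·783 + 1·10934 = 21896.
  From (x_4, y_4) = (305761, 21896): x_5 = 14·305761 + 195·1·21896 = 8550374; y_5 = 14·21896 + 1·305761 = 612305.
Step 3: Verify x_5² - 195·y_5² = 73108895539876 - 73108895539875 = 1 (should be 1). ✓

(x_1, y_1) = (14, 1); (x_5, y_5) = (8550374, 612305).


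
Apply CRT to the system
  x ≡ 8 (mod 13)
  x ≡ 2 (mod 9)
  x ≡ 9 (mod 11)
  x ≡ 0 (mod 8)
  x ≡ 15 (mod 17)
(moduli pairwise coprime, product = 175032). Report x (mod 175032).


Product of moduli M = 13 · 9 · 11 · 8 · 17 = 175032.
Merge one congruence at a time:
  Start: x ≡ 8 (mod 13).
  Combine with x ≡ 2 (mod 9); new modulus lcm = 117.
    Write x = 8 + 13·t and substitute into x ≡ 2 (mod 9): 13·t ≡ 2 − 8 = -6 (mod 9).
    Reduce coefficients mod 9: 4·t ≡ 3 (mod 9).
    The inverse of 4 mod 9 is 7 (since 4·7 = 28 = 3·9 + 1), so t ≡ 7·3 = 21 ≡ 3 (mod 9).
    Then x = 8 + 13·3 = 47, valid modulo lcm(13, 9) = 117: x ≡ 47 (mod 117).
  Combine with x ≡ 9 (mod 11); new modulus lcm = 1287.
    Write x = 47 + 117·t and substitute into x ≡ 9 (mod 11): 117·t ≡ 9 − 47 = -38 (mod 11).
    Reduce coefficients mod 11: 7·t ≡ 6 (mod 11).
    The inverse of 7 mod 11 is 8 (since 7·8 = 56 = 5·11 + 1), so t ≡ 8·6 = 48 ≡ 4 (mod 11).
    Then x = 47 + 117·4 = 515, valid modulo lcm(117, 11) = 1287: x ≡ 515 (mod 1287).
  Combine with x ≡ 0 (mod 8); new modulus lcm = 10296.
    Write x = 515 + 1287·t and substitute into x ≡ 0 (mod 8): 1287·t ≡ 0 − 515 = -515 (mod 8).
    Reduce coefficients mod 8: 7·t ≡ 5 (mod 8).
    The inverse of 7 mod 8 is 7 (since 7·7 = 49 = 6·8 + 1), so t ≡ 7·5 = 35 ≡ 3 (mod 8).
    Then x = 515 + 1287·3 = 4376, valid modulo lcm(1287, 8) = 10296: x ≡ 4376 (mod 10296).
  Combine with x ≡ 15 (mod 17); new modulus lcm = 175032.
    Write x = 4376 + 10296·t and substitute into x ≡ 15 (mod 17): 10296·t ≡ 15 − 4376 = -4361 (mod 17).
    Reduce coefficients mod 17: 11·t ≡ 8 (mod 17).
    The inverse of 11 mod 17 is 14 (since 11·14 = 154 = 9·17 + 1), so t ≡ 14·8 = 112 ≡ 10 (mod 17).
    Then x = 4376 + 10296·10 = 107336, valid modulo lcm(10296, 17) = 175032: x ≡ 107336 (mod 175032).
Verify against each original: 107336 mod 13 = 8, 107336 mod 9 = 2, 107336 mod 11 = 9, 107336 mod 8 = 0, 107336 mod 17 = 15.

x ≡ 107336 (mod 175032).


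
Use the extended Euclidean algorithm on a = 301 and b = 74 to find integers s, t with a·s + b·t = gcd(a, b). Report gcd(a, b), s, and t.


Euclidean algorithm on (301, 74) — divide until remainder is 0:
  301 = 4 · 74 + 5
  74 = 14 · 5 + 4
  5 = 1 · 4 + 1
  4 = 4 · 1 + 0
gcd(301, 74) = 1.
Track Bezout coefficients alongside the remainders: start with r₀ = 301 = a·1 + b·0 (s = 1, t = 0) and r₁ = 74 = a·0 + b·1 (s = 0, t = 1); each new remainder r_{k+1} = r_{k-1} − q_k·r_k inherits s_{k+1} = s_{k-1} − q_k·s_k, t_{k+1} = t_{k-1} − q_k·t_k, so r_k = a·s_k + b·t_k at every step:
  q = 4: r = 5, s = 1 − 4·0 = 1, t = 0 − 4·1 = -4  (check: 301·1 + 74·(-4) = 5)
  q = 14: r = 4, s = 0 − 14·1 = -14, t = 1 − 14·(-4) = 57  (check: 301·(-14) + 74·57 = 4)
  q = 1: r = 1, s = 1 − 1·(-14) = 15, t = -4 − 1·57 = -61  (check: 301·15 + 74·(-61) = 1)
The row with r = 1 (the gcd) gives the Bezout coefficients s = 15, t = -61.
Result: 301 · (15) + 74 · (-61) = 1.

gcd(301, 74) = 1; s = 15, t = -61 (check: 301·15 + 74·(-61) = 1).


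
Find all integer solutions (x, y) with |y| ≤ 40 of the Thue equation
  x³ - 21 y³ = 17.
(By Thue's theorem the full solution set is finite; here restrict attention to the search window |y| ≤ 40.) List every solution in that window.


The equation is x³ - 21y³ = 17. For fixed y, x³ = 21·y³ + 17, so a solution requires the RHS to be a perfect cube.
Strategy: iterate y from -40 to 40, compute RHS = 21·y³ + 17, and check whether it is a (positive or negative) perfect cube.
Check small values of y:
  y = 0: RHS = 17 is not a perfect cube.
  y = 1: RHS = 38 is not a perfect cube.
  y = -1: RHS = -4 is not a perfect cube.
  y = 2: RHS = 185 is not a perfect cube.
  y = -2: RHS = -151 is not a perfect cube.
  y = 3: RHS = 584 is not a perfect cube.
  y = -3: RHS = -550 is not a perfect cube.
Continuing the search up to |y| = 40 finds no solutions either.
No (x, y) in the scanned range satisfies the equation.

No integer solutions with |y| ≤ 40.


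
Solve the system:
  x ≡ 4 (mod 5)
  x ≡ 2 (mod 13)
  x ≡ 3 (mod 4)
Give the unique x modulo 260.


Moduli 5, 13, 4 are pairwise coprime; by CRT there is a unique solution modulo M = 5 · 13 · 4 = 260.
Solve pairwise, accumulating the modulus:
  Start with x ≡ 4 (mod 5).
  Combine with x ≡ 2 (mod 13): since gcd(5, 13) = 1, we get a unique residue mod 65.
    Write x = 4 + 5·t and substitute into x ≡ 2 (mod 13): 5·t ≡ 2 − 4 = -2 (mod 13).
    Reduce coefficients mod 13: 5·t ≡ 11 (mod 13).
    The inverse of 5 mod 13 is 8 (since 5·8 = 40 = 3·13 + 1), so t ≡ 8·11 = 88 ≡ 10 (mod 13).
    Then x = 4 + 5·10 = 54, valid modulo lcm(5, 13) = 65: x ≡ 54 (mod 65).
  Combine with x ≡ 3 (mod 4): since gcd(65, 4) = 1, we get a unique residue mod 260.
    Write x = 54 + 65·t and substitute into x ≡ 3 (mod 4): 65·t ≡ 3 − 54 = -51 (mod 4).
    Reduce coefficients mod 4: 1·t ≡ 1 (mod 4).
    So t ≡ 1 (mod 4).
    Then x = 54 + 65·1 = 119, valid modulo lcm(65, 4) = 260: x ≡ 119 (mod 260).
Verify: 119 mod 5 = 4 ✓, 119 mod 13 = 2 ✓, 119 mod 4 = 3 ✓.

x ≡ 119 (mod 260).


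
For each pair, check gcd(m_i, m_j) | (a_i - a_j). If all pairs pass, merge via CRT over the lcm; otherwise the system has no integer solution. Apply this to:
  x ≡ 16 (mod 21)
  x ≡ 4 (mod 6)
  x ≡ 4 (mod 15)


Moduli 21, 6, 15 are not pairwise coprime, so CRT works modulo lcm(m_i) when all pairwise compatibility conditions hold.
Pairwise compatibility: gcd(m_i, m_j) must divide a_i - a_j for every pair.
Merge one congruence at a time:
  Start: x ≡ 16 (mod 21).
  Combine with x ≡ 4 (mod 6): gcd(21, 6) = 3; 4 - 16 = -12, which IS divisible by 3, so compatible.
    Write x = 16 + 21·t and substitute into x ≡ 4 (mod 6): 21·t ≡ 4 − 16 = -12 (mod 6).
    Divide the congruence (and modulus) by g = 3: 7·t ≡ -4 (mod 2).
    Reduce coefficients mod 2: 1·t ≡ 0 (mod 2).
    So t ≡ 0 (mod 2).
    Then x = 16 + 21·0 = 16, valid modulo lcm(21, 6) = 42: x ≡ 16 (mod 42).
  Combine with x ≡ 4 (mod 15): gcd(42, 15) = 3; 4 - 16 = -12, which IS divisible by 3, so compatible.
    Write x = 16 + 42·t and substitute into x ≡ 4 (mod 15): 42·t ≡ 4 − 16 = -12 (mod 15).
    Divide the congruence (and modulus) by g = 3: 14·t ≡ -4 (mod 5).
    Reduce coefficients mod 5: 4·t ≡ 1 (mod 5).
    The inverse of 4 mod 5 is 4 (since 4·4 = 16 = 3·5 + 1), so t ≡ 4·1 = 4 ≡ 4 (mod 5).
    Then x = 16 + 42·4 = 184, valid modulo lcm(42, 15) = 210: x ≡ 184 (mod 210).
Verify: 184 mod 21 = 16, 184 mod 6 = 4, 184 mod 15 = 4.

x ≡ 184 (mod 210).


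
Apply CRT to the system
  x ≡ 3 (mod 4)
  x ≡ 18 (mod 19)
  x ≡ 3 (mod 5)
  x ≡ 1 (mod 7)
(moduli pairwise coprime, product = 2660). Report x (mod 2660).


Product of moduli M = 4 · 19 · 5 · 7 = 2660.
Merge one congruence at a time:
  Start: x ≡ 3 (mod 4).
  Combine with x ≡ 18 (mod 19); new modulus lcm = 76.
    Write x = 3 + 4·t and substitute into x ≡ 18 (mod 19): 4·t ≡ 18 − 3 = 15 (mod 19).
    The inverse of 4 mod 19 is 5 (since 4·5 = 20 = 1·19 + 1), so t ≡ 5·15 = 75 ≡ 18 (mod 19).
    Then x = 3 + 4·18 = 75, valid modulo lcm(4, 19) = 76: x ≡ 75 (mod 76).
  Combine with x ≡ 3 (mod 5); new modulus lcm = 380.
    Write x = 75 + 76·t and substitute into x ≡ 3 (mod 5): 76·t ≡ 3 − 75 = -72 (mod 5).
    Reduce coefficients mod 5: 1·t ≡ 3 (mod 5).
    So t ≡ 3 (mod 5).
    Then x = 75 + 76·3 = 303, valid modulo lcm(76, 5) = 380: x ≡ 303 (mod 380).
  Combine with x ≡ 1 (mod 7); new modulus lcm = 2660.
    Write x = 303 + 380·t and substitute into x ≡ 1 (mod 7): 380·t ≡ 1 − 303 = -302 (mod 7).
    Reduce coefficients mod 7: 2·t ≡ 6 (mod 7).
    The inverse of 2 mod 7 is 4 (since 2·4 = 8 = 1·7 + 1), so t ≡ 4·6 = 24 ≡ 3 (mod 7).
    Then x = 303 + 380·3 = 1443, valid modulo lcm(380, 7) = 2660: x ≡ 1443 (mod 2660).
Verify against each original: 1443 mod 4 = 3, 1443 mod 19 = 18, 1443 mod 5 = 3, 1443 mod 7 = 1.

x ≡ 1443 (mod 2660).


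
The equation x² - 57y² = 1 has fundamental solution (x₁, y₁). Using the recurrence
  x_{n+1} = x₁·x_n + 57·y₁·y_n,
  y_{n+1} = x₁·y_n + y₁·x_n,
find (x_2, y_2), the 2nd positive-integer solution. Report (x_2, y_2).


Step 1: Find the fundamental solution (x₁, y₁) of x² - 57y² = 1.
  Expand √57 as a continued fraction. a₀ = ⌊√57⌋ = 7; iterate m_{k+1} = d_k·a_k − m_k, d_{k+1} = (57 − m_{k+1}²)/d_k, a_{k+1} = ⌊(a₀ + m_{k+1})/d_{k+1}⌋ (starting m₀ = 0, d₀ = 1), with convergents p_k = a_k·p_{k-1} + p_{k-2}, q_k = a_k·q_{k-1} + q_{k-2} (p₋₁ = 1, q₋₁ = 0):
  k = 0: a₀ = 7; p₀/q₀ = 7/1; p₀² − 57·q₀² = 49 − 57 = -8.
  k = 1: m = 7, d = 8, a = ⌊(7 + 7)/8⌋ = 1; p/q = (1·7 + 1)/(1·1 + 0) = 8/1; p² − 57·q² = 64 − 57 = 7.
  k = 2: m = 1, d = 7, a = ⌊(7 + 1)/7⌋ = 1; p/q = (1·8 + 7)/(1·1 + 1) = 15/2; p² − 57·q² = 225 − 228 = -3.
  k = 3: m = 6, d = 3, a = ⌊(7 + 6)/3⌋ = 4; p/q = (4·15 + 8)/(4·2 + 1) = 68/9; p² − 57·q² = 4624 − 4617 = 7.
  k = 4: m = 6, d = 7, a = ⌊(7 + 6)/7⌋ = 1; p/q = (1·68 + 15)/(1·9 + 2) = 83/11; p² − 57·q² = 6889 − 6897 = -8.
  k = 5: m = 1, d = 8, a = ⌊(7 + 1)/8⌋ = 1; p/q = (1·83 + 68)/(1·11 + 9) = 151/20; p² − 57·q² = 22801 − 22800 = 1.
  The first convergent with p² − 57·q² = 1 gives the fundamental solution (x₁, y₁) = (151, 20).
Step 2: Apply the recurrence (x_{n+1}, y_{n+1}) = (x₁x_n + 57y₁y_n, x₁y_n + y₁x_n) repeatedly.
  From (x_1, y_1) = (151, 20): x_2 = 151·151 + 57·20·20 = 45601; y_2 = 151·20 + 20·151 = 6040.
Step 3: Verify x_2² - 57·y_2² = 2079451201 - 2079451200 = 1 (should be 1). ✓

(x_1, y_1) = (151, 20); (x_2, y_2) = (45601, 6040).


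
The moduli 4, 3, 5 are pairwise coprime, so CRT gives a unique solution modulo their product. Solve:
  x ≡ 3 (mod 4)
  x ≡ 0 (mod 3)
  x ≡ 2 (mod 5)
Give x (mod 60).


Moduli 4, 3, 5 are pairwise coprime; by CRT there is a unique solution modulo M = 4 · 3 · 5 = 60.
Solve pairwise, accumulating the modulus:
  Start with x ≡ 3 (mod 4).
  Combine with x ≡ 0 (mod 3): since gcd(4, 3) = 1, we get a unique residue mod 12.
    Write x = 3 + 4·t and substitute into x ≡ 0 (mod 3): 4·t ≡ 0 − 3 = -3 (mod 3).
    Reduce coefficients mod 3: 1·t ≡ 0 (mod 3).
    So t ≡ 0 (mod 3).
    Then x = 3 + 4·0 = 3, valid modulo lcm(4, 3) = 12: x ≡ 3 (mod 12).
  Combine with x ≡ 2 (mod 5): since gcd(12, 5) = 1, we get a unique residue mod 60.
    Write x = 3 + 12·t and substitute into x ≡ 2 (mod 5): 12·t ≡ 2 − 3 = -1 (mod 5).
    Reduce coefficients mod 5: 2·t ≡ 4 (mod 5).
    The inverse of 2 mod 5 is 3 (since 2·3 = 6 = 1·5 + 1), so t ≡ 3·4 = 12 ≡ 2 (mod 5).
    Then x = 3 + 12·2 = 27, valid modulo lcm(12, 5) = 60: x ≡ 27 (mod 60).
Verify: 27 mod 4 = 3 ✓, 27 mod 3 = 0 ✓, 27 mod 5 = 2 ✓.

x ≡ 27 (mod 60).


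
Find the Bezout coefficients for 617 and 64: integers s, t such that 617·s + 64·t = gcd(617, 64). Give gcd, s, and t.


Euclidean algorithm on (617, 64) — divide until remainder is 0:
  617 = 9 · 64 + 41
  64 = 1 · 41 + 23
  41 = 1 · 23 + 18
  23 = 1 · 18 + 5
  18 = 3 · 5 + 3
  5 = 1 · 3 + 2
  3 = 1 · 2 + 1
  2 = 2 · 1 + 0
gcd(617, 64) = 1.
Track Bezout coefficients alongside the remainders: start with r₀ = 617 = a·1 + b·0 (s = 1, t = 0) and r₁ = 64 = a·0 + b·1 (s = 0, t = 1); each new remainder r_{k+1} = r_{k-1} − q_k·r_k inherits s_{k+1} = s_{k-1} − q_k·s_k, t_{k+1} = t_{k-1} − q_k·t_k, so r_k = a·s_k + b·t_k at every step:
  q = 9: r = 41, s = 1 − 9·0 = 1, t = 0 − 9·1 = -9  (check: 617·1 + 64·(-9) = 41)
  q = 1: r = 23, s = 0 − 1·1 = -1, t = 1 − 1·(-9) = 10  (check: 617·(-1) + 64·10 = 23)
  q = 1: r = 18, s = 1 − 1·(-1) = 2, t = -9 − 1·10 = -19  (check: 617·2 + 64·(-19) = 18)
  q = 1: r = 5, s = -1 − 1·2 = -3, t = 10 − 1·(-19) = 29  (check: 617·(-3) + 64·29 = 5)
  q = 3: r = 3, s = 2 − 3·(-3) = 11, t = -19 − 3·29 = -106  (check: 617·11 + 64·(-106) = 3)
  q = 1: r = 2, s = -3 − 1·11 = -14, t = 29 − 1·(-106) = 135  (check: 617·(-14) + 64·135 = 2)
  q = 1: r = 1, s = 11 − 1·(-14) = 25, t = -106 − 1·135 = -241  (check: 617·25 + 64·(-241) = 1)
The row with r = 1 (the gcd) gives the Bezout coefficients s = 25, t = -241.
Result: 617 · (25) + 64 · (-241) = 1.

gcd(617, 64) = 1; s = 25, t = -241 (check: 617·25 + 64·(-241) = 1).


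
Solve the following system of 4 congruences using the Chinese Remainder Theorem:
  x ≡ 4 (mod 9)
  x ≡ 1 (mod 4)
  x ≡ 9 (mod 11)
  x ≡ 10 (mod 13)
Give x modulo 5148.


Product of moduli M = 9 · 4 · 11 · 13 = 5148.
Merge one congruence at a time:
  Start: x ≡ 4 (mod 9).
  Combine with x ≡ 1 (mod 4); new modulus lcm = 36.
    Write x = 4 + 9·t and substitute into x ≡ 1 (mod 4): 9·t ≡ 1 − 4 = -3 (mod 4).
    Reduce coefficients mod 4: 1·t ≡ 1 (mod 4).
    So t ≡ 1 (mod 4).
    Then x = 4 + 9·1 = 13, valid modulo lcm(9, 4) = 36: x ≡ 13 (mod 36).
  Combine with x ≡ 9 (mod 11); new modulus lcm = 396.
    Write x = 13 + 36·t and substitute into x ≡ 9 (mod 11): 36·t ≡ 9 − 13 = -4 (mod 11).
    Reduce coefficients mod 11: 3·t ≡ 7 (mod 11).
    The inverse of 3 mod 11 is 4 (since 3·4 = 12 = 1·11 + 1), so t ≡ 4·7 = 28 ≡ 6 (mod 11).
    Then x = 13 + 36·6 = 229, valid modulo lcm(36, 11) = 396: x ≡ 229 (mod 396).
  Combine with x ≡ 10 (mod 13); new modulus lcm = 5148.
    Write x = 229 + 396·t and substitute into x ≡ 10 (mod 13): 396·t ≡ 10 − 229 = -219 (mod 13).
    Reduce coefficients mod 13: 6·t ≡ 2 (mod 13).
    The inverse of 6 mod 13 is 11 (since 6·11 = 66 = 5·13 + 1), so t ≡ 11·2 = 22 ≡ 9 (mod 13).
    Then x = 229 + 396·9 = 3793, valid modulo lcm(396, 13) = 5148: x ≡ 3793 (mod 5148).
Verify against each original: 3793 mod 9 = 4, 3793 mod 4 = 1, 3793 mod 11 = 9, 3793 mod 13 = 10.

x ≡ 3793 (mod 5148).


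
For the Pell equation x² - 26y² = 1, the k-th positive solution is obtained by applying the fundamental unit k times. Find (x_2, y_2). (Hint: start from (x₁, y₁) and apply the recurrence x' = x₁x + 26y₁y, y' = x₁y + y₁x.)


Step 1: Find the fundamental solution (x₁, y₁) of x² - 26y² = 1.
  Expand √26 as a continued fraction. a₀ = ⌊√26⌋ = 5; iterate m_{k+1} = d_k·a_k − m_k, d_{k+1} = (26 − m_{k+1}²)/d_k, a_{k+1} = ⌊(a₀ + m_{k+1})/d_{k+1}⌋ (starting m₀ = 0, d₀ = 1), with convergents p_k = a_k·p_{k-1} + p_{k-2}, q_k = a_k·q_{k-1} + q_{k-2} (p₋₁ = 1, q₋₁ = 0):
  k = 0: a₀ = 5; p₀/q₀ = 5/1; p₀² − 26·q₀² = 25 − 26 = -1.
  k = 1: m = 5, d = 1, a = ⌊(5 + 5)/1⌋ = 10; p/q = (10·5 + 1)/(10·1 + 0) = 51/10; p² − 26·q² = 2601 − 2600 = 1.
  The first convergent with p² − 26·q² = 1 gives the fundamental solution (x₁, y₁) = (51, 10).
Step 2: Apply the recurrence (x_{n+1}, y_{n+1}) = (x₁x_n + 26y₁y_n, x₁y_n + y₁x_n) repeatedly.
  From (x_1, y_1) = (51, 10): x_2 = 51·51 + 26·10·10 = 5201; y_2 = 51·10 + 10·51 = 1020.
Step 3: Verify x_2² - 26·y_2² = 27050401 - 27050400 = 1 (should be 1). ✓

(x_1, y_1) = (51, 10); (x_2, y_2) = (5201, 1020).


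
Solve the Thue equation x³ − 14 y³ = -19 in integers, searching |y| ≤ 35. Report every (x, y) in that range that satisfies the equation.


The equation is x³ - 14y³ = -19. For fixed y, x³ = 14·y³ − 19, so a solution requires the RHS to be a perfect cube.
Strategy: iterate y from -35 to 35, compute RHS = 14·y³ − 19, and check whether it is a (positive or negative) perfect cube.
Check small values of y:
  y = 0: RHS = -19 is not a perfect cube.
  y = 1: RHS = -5 is not a perfect cube.
  y = -1: RHS = -33 is not a perfect cube.
  y = 2: RHS = 93 is not a perfect cube.
  y = -2: RHS = -131 is not a perfect cube.
  y = 3: RHS = 359 is not a perfect cube.
  y = -3: RHS = -397 is not a perfect cube.
Continuing the search up to |y| = 35 finds no solutions either.
No (x, y) in the scanned range satisfies the equation.

No integer solutions with |y| ≤ 35.


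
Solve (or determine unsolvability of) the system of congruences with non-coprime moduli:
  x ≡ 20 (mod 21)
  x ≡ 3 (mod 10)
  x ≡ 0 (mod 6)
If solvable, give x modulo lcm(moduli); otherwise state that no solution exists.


Moduli 21, 10, 6 are not pairwise coprime, so CRT works modulo lcm(m_i) when all pairwise compatibility conditions hold.
Pairwise compatibility: gcd(m_i, m_j) must divide a_i - a_j for every pair.
Merge one congruence at a time:
  Start: x ≡ 20 (mod 21).
  Combine with x ≡ 3 (mod 10): gcd(21, 10) = 1; 3 - 20 = -17, which IS divisible by 1, so compatible.
    Write x = 20 + 21·t and substitute into x ≡ 3 (mod 10): 21·t ≡ 3 − 20 = -17 (mod 10).
    Reduce coefficients mod 10: 1·t ≡ 3 (mod 10).
    So t ≡ 3 (mod 10).
    Then x = 20 + 21·3 = 83, valid modulo lcm(21, 10) = 210: x ≡ 83 (mod 210).
  Combine with x ≡ 0 (mod 6): gcd(210, 6) = 6, and 0 - 83 = -83 is NOT divisible by 6.
    ⇒ system is inconsistent (no integer solution).

No solution (the system is inconsistent).
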